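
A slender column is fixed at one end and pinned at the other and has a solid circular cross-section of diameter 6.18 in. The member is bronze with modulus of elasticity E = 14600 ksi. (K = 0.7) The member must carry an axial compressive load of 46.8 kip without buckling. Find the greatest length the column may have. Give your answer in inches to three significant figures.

I = πd⁴/64 = π×6.18⁴/64 = 71.60 in⁴
At the buckling limit P_cr = P = 4.680×10^4 lb
From P_cr = π²EI/(K·L)²:  L = (1/K)·√(π²EI/P_cr) = (1/0.7)·√(π²×1.46×10^7×71.60/4.680×10^4)
L = 671 in

L_max ≈ 671 in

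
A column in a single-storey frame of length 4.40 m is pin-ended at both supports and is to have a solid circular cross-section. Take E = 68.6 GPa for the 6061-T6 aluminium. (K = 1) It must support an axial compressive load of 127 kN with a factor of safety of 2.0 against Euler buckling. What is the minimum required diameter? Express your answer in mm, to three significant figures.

d ≈ 110 mm

Required P_cr = n·P = 2.0 × 127 = 254.0 kN
L_e = K·L = 1 × 4.40 = 4.400 m
Required I = P_cr·L_e²/(π²E) = 2.540×10^5 × 4.400² / (π² × 6.86×10^10) = 7.263×10^-6 m⁴
I_req = 7.263×10^6 mm⁴
Solid circle: I = πd⁴/64  ⇒  d = (64I/π)^(1/4) = (64×7.263×10^6/π)^(1/4) = 110 mm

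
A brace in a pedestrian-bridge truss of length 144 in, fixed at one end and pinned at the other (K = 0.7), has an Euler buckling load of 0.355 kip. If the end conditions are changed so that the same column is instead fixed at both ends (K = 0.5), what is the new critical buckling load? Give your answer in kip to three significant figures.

P_cr ∝ 1/K², so P_cr,new = P_cr,old × (K_old/K_new)² = 0.355 × (0.7/0.5)²
= 0.355 × 1.960 = 0.696 kip

P_cr ≈ 0.696 kip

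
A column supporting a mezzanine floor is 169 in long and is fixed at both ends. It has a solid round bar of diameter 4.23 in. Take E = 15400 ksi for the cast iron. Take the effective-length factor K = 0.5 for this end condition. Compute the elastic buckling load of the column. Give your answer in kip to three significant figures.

I = πd⁴/64 = π×4.23⁴/64 = 15.72 in⁴
Effective length L_e = K·L = 0.5 × 169 = 84.50 in
P_cr = π²EI / L_e² = π² × 15400×10³ × 15.72 / 84.50² = 3.345×10^5 lb

P_cr ≈ 335 kip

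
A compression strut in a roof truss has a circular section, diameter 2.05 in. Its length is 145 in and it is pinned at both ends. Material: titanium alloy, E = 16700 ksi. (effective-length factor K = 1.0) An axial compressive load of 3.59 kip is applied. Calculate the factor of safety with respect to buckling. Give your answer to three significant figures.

n ≈ 1.89

I = πd⁴/64 = π×2.05⁴/64 = 0.8669 in⁴
Effective length L_e = K·L = 1 × 145 = 145.0 in
P_cr = π²EI / L_e² = π² × 16700×10³ × 0.8669 / 145.0² = 6.796×10^3 lb
Factor of safety n = P_cr / P = 6.7962 / 3.59 = 1.89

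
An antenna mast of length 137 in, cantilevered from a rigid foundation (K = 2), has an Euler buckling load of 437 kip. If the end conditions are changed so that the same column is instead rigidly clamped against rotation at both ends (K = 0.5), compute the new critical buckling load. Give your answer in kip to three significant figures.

P_cr ∝ 1/K², so P_cr,new = P_cr,old × (K_old/K_new)² = 437 × (2/0.5)²
= 437 × 16.00 = 6990 kip

P_cr ≈ 6990 kip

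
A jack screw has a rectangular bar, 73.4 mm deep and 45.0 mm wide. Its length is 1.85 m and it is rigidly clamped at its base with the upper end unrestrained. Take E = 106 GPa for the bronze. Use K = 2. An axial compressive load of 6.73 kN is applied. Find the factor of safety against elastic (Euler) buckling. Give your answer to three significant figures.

Buckling occurs about the weak axis: I_min = h·b³/12 with b = 45.0 mm (the shorter side).
I_min = 73.4×45.0³/12 = 5.574×10^5 mm⁴
I = 5.574×10^5 mm⁴ = 5.574×10^-7 m⁴
Effective length L_e = K·L = 2 × 1.85 = 3.700 m
P_cr = π²EI / L_e² = π² × 106×10⁹ × 5.574×10^-7 / 3.700² = 4.259×10^4 N
Factor of safety n = P_cr / P = 42.595 / 6.73 = 6.33

n ≈ 6.33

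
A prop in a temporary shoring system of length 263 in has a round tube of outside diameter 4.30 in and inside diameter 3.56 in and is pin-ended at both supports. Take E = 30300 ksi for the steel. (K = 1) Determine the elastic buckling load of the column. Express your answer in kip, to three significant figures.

P_cr ≈ 38.5 kip

d_o = 4.30 in, d_i = 3.56 in
I = π(d_o⁴ − d_i⁴)/64 = π(4.30⁴ − 3.560⁴)/64 = 8.898 in⁴
Effective length L_e = K·L = 1 × 263 = 263.0 in
P_cr = π²EI / L_e² = π² × 30300×10³ × 8.898 / 263.0² = 3.847×10^4 lb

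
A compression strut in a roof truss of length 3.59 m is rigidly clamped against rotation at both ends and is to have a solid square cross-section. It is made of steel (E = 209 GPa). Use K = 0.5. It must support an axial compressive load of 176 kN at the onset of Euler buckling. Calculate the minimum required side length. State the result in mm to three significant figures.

a ≈ 42.6 mm

L_e = K·L = 0.5 × 3.59 = 1.795 m
Required I = P_cr·L_e²/(π²E) = 1.760×10^5 × 1.795² / (π² × 2.09×10^11) = 2.749×10^-7 m⁴
I_req = 2.749×10^5 mm⁴
Solid square: I = a⁴/12  ⇒  a = (12I)^(1/4) = (12×2.749×10^5)^(1/4) = 42.6 mm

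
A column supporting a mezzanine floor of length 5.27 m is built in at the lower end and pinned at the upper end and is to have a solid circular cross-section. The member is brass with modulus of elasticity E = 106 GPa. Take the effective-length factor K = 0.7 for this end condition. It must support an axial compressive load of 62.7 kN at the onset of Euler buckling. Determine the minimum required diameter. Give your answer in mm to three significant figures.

d ≈ 63.8 mm

L_e = K·L = 0.7 × 5.27 = 3.689 m
Required I = P_cr·L_e²/(π²E) = 6.270×10^4 × 3.689² / (π² × 1.06×10^11) = 8.156×10^-7 m⁴
I_req = 8.156×10^5 mm⁴
Solid circle: I = πd⁴/64  ⇒  d = (64I/π)^(1/4) = (64×8.156×10^5/π)^(1/4) = 63.8 mm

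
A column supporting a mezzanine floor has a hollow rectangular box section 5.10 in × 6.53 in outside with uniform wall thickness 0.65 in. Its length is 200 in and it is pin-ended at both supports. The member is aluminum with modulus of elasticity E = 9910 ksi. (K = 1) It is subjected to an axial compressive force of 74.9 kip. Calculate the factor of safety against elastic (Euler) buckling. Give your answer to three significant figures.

Inner dimensions: h_i = 6.53 − 2×0.65 = 5.230 in, b_i = 5.10 − 2×0.65 = 3.800 in
Weak-axis I_min = (h_o·b_o³ − h_i·b_i³)/12 with b_o = 5.10, b_i = 3.800 in (shorter outer/inner sides).
I_min = (6.53×5.10³ − 5.230×3.800³)/12 = 48.27 in⁴
Effective length L_e = K·L = 1 × 200 = 200.0 in
P_cr = π²EI / L_e² = π² × 9910×10³ × 48.27 / 200.0² = 1.180×10^5 lb
Factor of safety n = P_cr / P = 118.03 / 74.9 = 1.58

n ≈ 1.58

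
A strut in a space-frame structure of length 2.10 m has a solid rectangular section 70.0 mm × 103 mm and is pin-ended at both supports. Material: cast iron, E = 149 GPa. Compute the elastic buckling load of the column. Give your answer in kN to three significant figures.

Buckling occurs about the weak axis: I_min = h·b³/12 with b = 70.0 mm (the shorter side).
I_min = 103×70.0³/12 = 2.944×10^6 mm⁴
I = 2.944×10^6 mm⁴ = 2.944×10^-6 m⁴
Effective length L_e = K·L = 1 × 2.10 = 2.100 m
P_cr = π²EI / L_e² = π² × 149×10⁹ × 2.944×10^-6 / 2.100² = 9.817×10^5 N

P_cr ≈ 982 kN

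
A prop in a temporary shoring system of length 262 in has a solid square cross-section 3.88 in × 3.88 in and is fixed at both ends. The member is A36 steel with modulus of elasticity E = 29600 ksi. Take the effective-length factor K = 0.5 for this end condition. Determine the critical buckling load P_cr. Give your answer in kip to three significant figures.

I = a⁴/12 = 3.88⁴/12 = 18.89 in⁴
Effective length L_e = K·L = 0.5 × 262 = 131.0 in
P_cr = π²EI / L_e² = π² × 29600×10³ × 18.89 / 131.0² = 3.215×10^5 lb

P_cr ≈ 322 kip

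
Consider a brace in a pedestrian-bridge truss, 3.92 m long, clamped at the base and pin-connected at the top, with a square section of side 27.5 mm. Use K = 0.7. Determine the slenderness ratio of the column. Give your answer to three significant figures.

For a square r = a/√12 = 27.5/√12 = 7.939 mm
L_e = K·L = 0.7 × 3.92 m = 2.744 m = 2744.0 mm
λ = L_e / r_min = 2744.0 / 7.939 = 346

λ ≈ 346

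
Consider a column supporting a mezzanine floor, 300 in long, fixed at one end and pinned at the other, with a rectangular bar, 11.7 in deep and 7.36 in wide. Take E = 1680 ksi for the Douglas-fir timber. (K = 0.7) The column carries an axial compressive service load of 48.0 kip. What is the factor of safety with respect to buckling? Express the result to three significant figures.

n ≈ 3.04

Buckling occurs about the weak axis: I_min = h·b³/12 with b = 7.36 in (the shorter side).
I_min = 11.7×7.36³/12 = 388.7 in⁴
Effective length L_e = K·L = 0.7 × 300 = 210.0 in
P_cr = π²EI / L_e² = π² × 1680×10³ × 388.7 / 210.0² = 1.462×10^5 lb
Factor of safety n = P_cr / P = 146.15 / 48.0 = 3.04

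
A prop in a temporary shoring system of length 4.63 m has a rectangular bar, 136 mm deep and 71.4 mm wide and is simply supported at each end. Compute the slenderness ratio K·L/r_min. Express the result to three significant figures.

λ ≈ 225

For a rectangle r_min = b/√12 = 71.4/√12 = 20.61 mm
L_e = K·L = 1 × 4.63 m = 4.630 m = 4630.0 mm
λ = L_e / r_min = 4630.0 / 20.61 = 225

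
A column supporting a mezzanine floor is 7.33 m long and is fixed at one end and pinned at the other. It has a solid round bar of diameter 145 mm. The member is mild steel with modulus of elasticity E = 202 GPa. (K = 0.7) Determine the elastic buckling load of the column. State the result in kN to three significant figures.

P_cr ≈ 1640 kN

I = πd⁴/64 = π×145⁴/64 = 2.170×10^7 mm⁴
I = 2.170×10^7 mm⁴ = 2.170×10^-5 m⁴
Effective length L_e = K·L = 0.7 × 7.33 = 5.131 m
P_cr = π²EI / L_e² = π² × 202×10⁹ × 2.170×10^-5 / 5.131² = 1.643×10^6 N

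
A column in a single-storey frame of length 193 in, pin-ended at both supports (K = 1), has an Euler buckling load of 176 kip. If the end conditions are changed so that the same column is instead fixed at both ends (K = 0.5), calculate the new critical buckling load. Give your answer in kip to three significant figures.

P_cr ≈ 704 kip

P_cr ∝ 1/K², so P_cr,new = P_cr,old × (K_old/K_new)² = 176 × (1/0.5)²
= 176 × 4.000 = 704 kip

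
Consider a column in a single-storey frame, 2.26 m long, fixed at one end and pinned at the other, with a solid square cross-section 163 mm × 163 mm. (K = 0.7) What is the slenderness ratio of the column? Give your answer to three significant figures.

I = a⁴/12 = 163⁴/12 = 5.883×10^7 mm⁴
A = 2.657×10^4 mm²;  r_min = √(I/A) = √(5.883×10^7/2.657×10^4) = 47.05 mm
L_e = K·L = 0.7 × 2.26 m = 1.582 m = 1582.0 mm
λ = L_e / r_min = 1582.0 / 47.05 = 33.6

λ ≈ 33.6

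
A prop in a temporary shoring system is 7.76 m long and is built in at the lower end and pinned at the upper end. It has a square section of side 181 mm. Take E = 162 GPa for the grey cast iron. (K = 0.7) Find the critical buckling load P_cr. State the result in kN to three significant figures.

I = a⁴/12 = 181⁴/12 = 8.944×10^7 mm⁴
I = 8.944×10^7 mm⁴ = 8.944×10^-5 m⁴
Effective length L_e = K·L = 0.7 × 7.76 = 5.432 m
P_cr = π²EI / L_e² = π² × 162×10⁹ × 8.944×10^-5 / 5.432² = 4.847×10^6 N

P_cr ≈ 4850 kN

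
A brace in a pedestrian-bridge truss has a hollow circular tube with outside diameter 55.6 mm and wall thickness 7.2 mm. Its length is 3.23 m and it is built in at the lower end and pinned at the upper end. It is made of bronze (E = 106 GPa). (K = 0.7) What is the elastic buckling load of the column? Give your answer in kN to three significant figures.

P_cr ≈ 67.1 kN

Inner diameter d_i = 55.6 − 2×7.2 = 41.20 mm
I = π(d_o⁴ − d_i⁴)/64 = π(55.6⁴ − 41.20⁴)/64 = 3.277×10^5 mm⁴
I = 3.277×10^5 mm⁴ = 3.277×10^-7 m⁴
Effective length L_e = K·L = 0.7 × 3.23 = 2.261 m
P_cr = π²EI / L_e² = π² × 106×10⁹ × 3.277×10^-7 / 2.261² = 6.706×10^4 N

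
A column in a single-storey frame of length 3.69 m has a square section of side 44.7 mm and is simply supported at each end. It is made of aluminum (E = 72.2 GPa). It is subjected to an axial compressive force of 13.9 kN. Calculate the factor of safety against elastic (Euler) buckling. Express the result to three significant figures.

n ≈ 1.25

I = a⁴/12 = 44.7⁴/12 = 3.327×10^5 mm⁴
I = 3.327×10^5 mm⁴ = 3.327×10^-7 m⁴
Effective length L_e = K·L = 1 × 3.69 = 3.690 m
P_cr = π²EI / L_e² = π² × 72.2×10⁹ × 3.327×10^-7 / 3.690² = 1.741×10^4 N
Factor of safety n = P_cr / P = 17.411 / 13.9 = 1.25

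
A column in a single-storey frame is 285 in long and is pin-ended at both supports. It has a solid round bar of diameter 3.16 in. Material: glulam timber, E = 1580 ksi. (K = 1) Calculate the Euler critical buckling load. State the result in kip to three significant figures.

P_cr ≈ 0.940 kip

I = πd⁴/64 = π×3.16⁴/64 = 4.895 in⁴
Effective length L_e = K·L = 1 × 285 = 285.0 in
P_cr = π²EI / L_e² = π² × 1580×10³ × 4.895 / 285.0² = 939.7 lb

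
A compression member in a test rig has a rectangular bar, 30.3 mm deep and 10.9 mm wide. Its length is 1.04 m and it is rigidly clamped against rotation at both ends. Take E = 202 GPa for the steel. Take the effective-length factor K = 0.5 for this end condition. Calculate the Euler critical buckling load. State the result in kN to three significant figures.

Buckling occurs about the weak axis: I_min = h·b³/12 with b = 10.9 mm (the shorter side).
I_min = 30.3×10.9³/12 = 3.270×10^3 mm⁴
I = 3.270×10^3 mm⁴ = 3.270×10^-9 m⁴
Effective length L_e = K·L = 0.5 × 1.04 = 0.5200 m
P_cr = π²EI / L_e² = π² × 202×10⁹ × 3.270×10^-9 / 0.5200² = 2.411×10^4 N

P_cr ≈ 24.1 kN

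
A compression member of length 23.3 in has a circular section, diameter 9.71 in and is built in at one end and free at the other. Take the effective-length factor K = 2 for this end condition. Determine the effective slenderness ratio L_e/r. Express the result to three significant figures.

I = πd⁴/64 = π×9.71⁴/64 = 436.4 in⁴
A = 74.05 in²;  r_min = √(I/A) = √(436.4/74.05) = 2.428 in
L_e = K·L = 2 × 23.3 = 46.60 in
λ = L_e / r_min = 46.600 / 2.428 = 19.2

λ ≈ 19.2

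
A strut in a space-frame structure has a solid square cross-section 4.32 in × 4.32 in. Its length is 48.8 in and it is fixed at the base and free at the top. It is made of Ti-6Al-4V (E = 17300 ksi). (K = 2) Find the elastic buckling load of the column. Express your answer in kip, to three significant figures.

P_cr ≈ 520 kip

I = a⁴/12 = 4.32⁴/12 = 29.02 in⁴
Effective length L_e = K·L = 2 × 48.8 = 97.60 in
P_cr = π²EI / L_e² = π² × 17300×10³ × 29.02 / 97.60² = 5.202×10^5 lb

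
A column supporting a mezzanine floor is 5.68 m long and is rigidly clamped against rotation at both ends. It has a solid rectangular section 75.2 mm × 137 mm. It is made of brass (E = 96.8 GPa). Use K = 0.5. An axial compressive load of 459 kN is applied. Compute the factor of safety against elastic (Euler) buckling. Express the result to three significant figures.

n ≈ 1.25

Buckling occurs about the weak axis: I_min = h·b³/12 with b = 75.2 mm (the shorter side).
I_min = 137×75.2³/12 = 4.855×10^6 mm⁴
I = 4.855×10^6 mm⁴ = 4.855×10^-6 m⁴
Effective length L_e = K·L = 0.5 × 5.68 = 2.840 m
P_cr = π²EI / L_e² = π² × 96.8×10⁹ × 4.855×10^-6 / 2.840² = 5.751×10^5 N
Factor of safety n = P_cr / P = 575.08 / 459 = 1.25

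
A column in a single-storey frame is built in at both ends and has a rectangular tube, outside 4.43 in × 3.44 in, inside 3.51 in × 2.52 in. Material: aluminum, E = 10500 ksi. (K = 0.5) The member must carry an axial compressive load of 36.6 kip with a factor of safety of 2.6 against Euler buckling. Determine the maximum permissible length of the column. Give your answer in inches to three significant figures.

L_max ≈ 212 in

Weak-axis I_min = (h_o·b_o³ − h_i·b_i³)/12 with b_o = 3.44, b_i = 2.520 in (shorter outer/inner sides).
I_min = (4.43×3.44³ − 3.510×2.520³)/12 = 10.35 in⁴
Required critical load P_cr = n·P = 2.6 × 36.6 = 95.16 kip = 9.516×10^4 lb
From P_cr = π²EI/(K·L)²:  L = (1/K)·√(π²EI/P_cr) = (1/0.5)·√(π²×1.05×10^7×10.35/9.516×10^4)
L = 212 in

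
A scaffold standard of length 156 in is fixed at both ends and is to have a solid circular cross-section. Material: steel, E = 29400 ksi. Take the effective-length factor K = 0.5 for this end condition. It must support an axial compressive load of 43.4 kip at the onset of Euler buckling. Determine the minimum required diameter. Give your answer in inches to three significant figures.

d ≈ 2.07 in

L_e = K·L = 0.5 × 156 = 78.00 in
Required I = P_cr·L_e²/(π²E) = 4.340×10^4 × 78.00² / (π² × 2.94×10^7) = 0.9100 in⁴
Solid circle: I = πd⁴/64  ⇒  d = (64I/π)^(1/4) = (64×0.9100/π)^(1/4) = 2.07 in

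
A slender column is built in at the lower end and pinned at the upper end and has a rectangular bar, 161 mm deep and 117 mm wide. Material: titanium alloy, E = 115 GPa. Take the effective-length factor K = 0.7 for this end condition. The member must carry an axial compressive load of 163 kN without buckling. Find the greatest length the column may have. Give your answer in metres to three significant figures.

L_max ≈ 17.5 m

Buckling occurs about the weak axis: I_min = h·b³/12 with b = 117 mm (the shorter side).
I_min = 161×117³/12 = 2.149×10^7 mm⁴
I = 2.149×10^-5 m⁴
At the buckling limit P_cr = P = 1.630×10^5 N
From P_cr = π²EI/(K·L)²:  L = (1/K)·√(π²EI/P_cr) = (1/0.7)·√(π²×1.15×10^11×2.149×10^-5/1.630×10^5)
L = 17.5 m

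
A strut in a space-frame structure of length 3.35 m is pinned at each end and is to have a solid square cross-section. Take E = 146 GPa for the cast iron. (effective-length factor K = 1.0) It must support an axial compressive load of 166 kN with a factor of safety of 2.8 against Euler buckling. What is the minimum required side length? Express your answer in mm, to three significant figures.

Required P_cr = n·P = 2.8 × 166 = 464.8 kN
L_e = K·L = 1 × 3.35 = 3.350 m
Required I = P_cr·L_e²/(π²E) = 4.648×10^5 × 3.350² / (π² × 1.46×10^11) = 3.620×10^-6 m⁴
I_req = 3.620×10^6 mm⁴
Solid square: I = a⁴/12  ⇒  a = (12I)^(1/4) = (12×3.620×10^6)^(1/4) = 81.2 mm

a ≈ 81.2 mm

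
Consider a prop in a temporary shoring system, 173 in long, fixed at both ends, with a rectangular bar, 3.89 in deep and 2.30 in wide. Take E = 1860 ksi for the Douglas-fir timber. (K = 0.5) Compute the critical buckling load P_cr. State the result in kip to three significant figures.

Buckling occurs about the weak axis: I_min = h·b³/12 with b = 2.30 in (the shorter side).
I_min = 3.89×2.30³/12 = 3.944 in⁴
Effective length L_e = K·L = 0.5 × 173 = 86.50 in
P_cr = π²EI / L_e² = π² × 1860×10³ × 3.944 / 86.50² = 9.677×10^3 lb

P_cr ≈ 9.68 kip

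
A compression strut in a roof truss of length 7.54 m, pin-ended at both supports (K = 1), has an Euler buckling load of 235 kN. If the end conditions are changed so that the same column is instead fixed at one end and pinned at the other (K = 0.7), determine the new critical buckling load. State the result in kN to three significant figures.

P_cr ∝ 1/K², so P_cr,new = P_cr,old × (K_old/K_new)² = 235 × (1/0.7)²
= 235 × 2.041 = 480 kN

P_cr ≈ 480 kN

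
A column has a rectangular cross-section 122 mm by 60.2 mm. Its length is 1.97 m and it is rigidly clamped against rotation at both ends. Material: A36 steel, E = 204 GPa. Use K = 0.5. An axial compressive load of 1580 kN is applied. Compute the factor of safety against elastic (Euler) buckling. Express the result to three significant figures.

n ≈ 2.91

Buckling occurs about the weak axis: I_min = h·b³/12 with b = 60.2 mm (the shorter side).
I_min = 122×60.2³/12 = 2.218×10^6 mm⁴
I = 2.218×10^6 mm⁴ = 2.218×10^-6 m⁴
Effective length L_e = K·L = 0.5 × 1.97 = 0.9850 m
P_cr = π²EI / L_e² = π² × 204×10⁹ × 2.218×10^-6 / 0.9850² = 4.603×10^6 N
Factor of safety n = P_cr / P = 4602.8 / 1580 = 2.91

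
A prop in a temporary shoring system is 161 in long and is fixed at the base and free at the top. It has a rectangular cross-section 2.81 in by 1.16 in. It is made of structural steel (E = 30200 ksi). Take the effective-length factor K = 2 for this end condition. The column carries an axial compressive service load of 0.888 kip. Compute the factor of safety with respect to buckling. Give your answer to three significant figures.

n ≈ 1.18

Buckling occurs about the weak axis: I_min = h·b³/12 with b = 1.16 in (the shorter side).
I_min = 2.81×1.16³/12 = 0.3655 in⁴
Effective length L_e = K·L = 2 × 161 = 322.0 in
P_cr = π²EI / L_e² = π² × 30200×10³ × 0.3655 / 322.0² = 1.051×10^3 lb
Factor of safety n = P_cr / P = 1.0507 / 0.888 = 1.18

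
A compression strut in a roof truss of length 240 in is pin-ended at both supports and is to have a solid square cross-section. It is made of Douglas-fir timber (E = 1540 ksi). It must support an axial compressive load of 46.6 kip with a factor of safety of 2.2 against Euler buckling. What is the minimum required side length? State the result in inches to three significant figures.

Required P_cr = n·P = 2.2 × 46.6 = 102.5 kip
L_e = K·L = 1 × 240 = 240.0 in
Required I = P_cr·L_e²/(π²E) = 1.025×10^5 × 240.0² / (π² × 1.54×10^6) = 388.5 in⁴
Solid square: I = a⁴/12  ⇒  a = (12I)^(1/4) = (12×388.5)^(1/4) = 8.26 in

a ≈ 8.26 in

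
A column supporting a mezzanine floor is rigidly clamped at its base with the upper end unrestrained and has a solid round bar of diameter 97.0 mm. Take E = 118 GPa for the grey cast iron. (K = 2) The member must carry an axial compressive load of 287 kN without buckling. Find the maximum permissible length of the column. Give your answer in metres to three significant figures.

L_max ≈ 2.10 m

I = πd⁴/64 = π×97.0⁴/64 = 4.346×10^6 mm⁴
I = 4.346×10^-6 m⁴
At the buckling limit P_cr = P = 2.870×10^5 N
From P_cr = π²EI/(K·L)²:  L = (1/K)·√(π²EI/P_cr) = (1/2)·√(π²×1.18×10^11×4.346×10^-6/2.870×10^5)
L = 2.10 m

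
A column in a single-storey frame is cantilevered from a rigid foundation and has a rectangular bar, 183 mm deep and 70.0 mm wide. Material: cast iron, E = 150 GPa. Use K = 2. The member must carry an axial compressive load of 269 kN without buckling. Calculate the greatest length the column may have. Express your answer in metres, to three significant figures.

L_max ≈ 2.68 m

Buckling occurs about the weak axis: I_min = h·b³/12 with b = 70.0 mm (the shorter side).
I_min = 183×70.0³/12 = 5.231×10^6 mm⁴
I = 5.231×10^-6 m⁴
At the buckling limit P_cr = P = 2.690×10^5 N
From P_cr = π²EI/(K·L)²:  L = (1/K)·√(π²EI/P_cr) = (1/2)·√(π²×1.50×10^11×5.231×10^-6/2.690×10^5)
L = 2.68 m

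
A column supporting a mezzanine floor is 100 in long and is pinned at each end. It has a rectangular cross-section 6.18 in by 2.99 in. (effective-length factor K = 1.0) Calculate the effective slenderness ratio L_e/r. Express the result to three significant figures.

For a rectangle r_min = b/√12 = 2.99/√12 = 0.8631 in
L_e = K·L = 1 × 100 = 100.0 in
λ = L_e / r_min = 100.00 / 0.8631 = 116

λ ≈ 116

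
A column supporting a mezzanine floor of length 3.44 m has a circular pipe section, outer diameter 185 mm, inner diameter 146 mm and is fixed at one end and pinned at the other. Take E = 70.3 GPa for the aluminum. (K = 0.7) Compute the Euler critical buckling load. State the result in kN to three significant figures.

d_o = 185 mm, d_i = 146 mm
I = π(d_o⁴ − d_i⁴)/64 = π(185⁴ − 146.0⁴)/64 = 3.519×10^7 mm⁴
I = 3.519×10^7 mm⁴ = 3.519×10^-5 m⁴
Effective length L_e = K·L = 0.7 × 3.44 = 2.408 m
P_cr = π²EI / L_e² = π² × 70.3×10⁹ × 3.519×10^-5 / 2.408² = 4.211×10^6 N

P_cr ≈ 4210 kN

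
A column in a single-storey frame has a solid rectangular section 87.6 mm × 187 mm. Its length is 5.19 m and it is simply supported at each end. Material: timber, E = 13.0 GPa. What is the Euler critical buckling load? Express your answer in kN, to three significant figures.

Buckling occurs about the weak axis: I_min = h·b³/12 with b = 87.6 mm (the shorter side).
I_min = 187×87.6³/12 = 1.048×10^7 mm⁴
I = 1.048×10^7 mm⁴ = 1.048×10^-5 m⁴
Effective length L_e = K·L = 1 × 5.19 = 5.190 m
P_cr = π²EI / L_e² = π² × 13.0×10⁹ × 1.048×10^-5 / 5.190² = 4.990×10^4 N

P_cr ≈ 49.9 kN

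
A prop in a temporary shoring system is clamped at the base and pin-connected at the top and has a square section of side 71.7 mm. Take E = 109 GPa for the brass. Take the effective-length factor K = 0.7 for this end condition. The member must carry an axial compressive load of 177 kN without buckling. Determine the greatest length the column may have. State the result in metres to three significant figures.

I = a⁴/12 = 71.7⁴/12 = 2.202×10^6 mm⁴
I = 2.202×10^-6 m⁴
At the buckling limit P_cr = P = 1.770×10^5 N
From P_cr = π²EI/(K·L)²:  L = (1/K)·√(π²EI/P_cr) = (1/0.7)·√(π²×1.09×10^11×2.202×10^-6/1.770×10^5)
L = 5.23 m

L_max ≈ 5.23 m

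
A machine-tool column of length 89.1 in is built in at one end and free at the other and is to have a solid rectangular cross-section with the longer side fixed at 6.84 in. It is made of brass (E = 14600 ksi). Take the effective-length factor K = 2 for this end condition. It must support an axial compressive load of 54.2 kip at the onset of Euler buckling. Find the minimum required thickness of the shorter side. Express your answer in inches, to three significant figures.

b ≈ 2.76 in

L_e = K·L = 2 × 89.1 = 178.2 in
Required I = P_cr·L_e²/(π²E) = 5.420×10^4 × 178.2² / (π² × 1.46×10^7) = 11.94 in⁴
Rectangle, weak axis: I_min = h·b³/12 with h = 6.84 in fixed  ⇒  b = (12I/h)^(1/3) = 2.76 in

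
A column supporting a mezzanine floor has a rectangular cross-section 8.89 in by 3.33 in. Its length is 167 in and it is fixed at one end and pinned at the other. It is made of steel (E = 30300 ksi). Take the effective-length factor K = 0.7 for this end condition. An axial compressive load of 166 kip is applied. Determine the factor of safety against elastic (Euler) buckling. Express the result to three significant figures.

n ≈ 3.61

Buckling occurs about the weak axis: I_min = h·b³/12 with b = 3.33 in (the shorter side).
I_min = 8.89×3.33³/12 = 27.36 in⁴
Effective length L_e = K·L = 0.7 × 167 = 116.9 in
P_cr = π²EI / L_e² = π² × 30300×10³ × 27.36 / 116.9² = 5.986×10^5 lb
Factor of safety n = P_cr / P = 598.64 / 166 = 3.61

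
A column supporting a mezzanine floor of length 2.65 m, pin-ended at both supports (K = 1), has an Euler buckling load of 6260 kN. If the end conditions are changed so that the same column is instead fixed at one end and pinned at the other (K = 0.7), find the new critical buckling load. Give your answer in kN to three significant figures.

P_cr ≈ 12800 kN

P_cr ∝ 1/K², so P_cr,new = P_cr,old × (K_old/K_new)² = 6260 × (1/0.7)²
= 6260 × 2.041 = 12800 kN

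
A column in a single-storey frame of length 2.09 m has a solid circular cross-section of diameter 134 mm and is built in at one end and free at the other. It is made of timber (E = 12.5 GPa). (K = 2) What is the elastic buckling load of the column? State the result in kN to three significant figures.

P_cr ≈ 112 kN

I = πd⁴/64 = π×134⁴/64 = 1.583×10^7 mm⁴
I = 1.583×10^7 mm⁴ = 1.583×10^-5 m⁴
Effective length L_e = K·L = 2 × 2.09 = 4.180 m
P_cr = π²EI / L_e² = π² × 12.5×10⁹ × 1.583×10^-5 / 4.180² = 1.117×10^5 N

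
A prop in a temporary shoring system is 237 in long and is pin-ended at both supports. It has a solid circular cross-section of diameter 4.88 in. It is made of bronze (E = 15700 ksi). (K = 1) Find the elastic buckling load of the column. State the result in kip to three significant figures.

I = πd⁴/64 = π×4.88⁴/64 = 27.84 in⁴
Effective length L_e = K·L = 1 × 237 = 237.0 in
P_cr = π²EI / L_e² = π² × 15700×10³ × 27.84 / 237.0² = 7.680×10^4 lb

P_cr ≈ 76.8 kip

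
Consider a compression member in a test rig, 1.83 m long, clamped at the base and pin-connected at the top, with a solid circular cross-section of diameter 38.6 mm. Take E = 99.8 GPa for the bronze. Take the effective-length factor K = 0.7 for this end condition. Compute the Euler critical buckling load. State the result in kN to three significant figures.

I = πd⁴/64 = π×38.6⁴/64 = 1.090×10^5 mm⁴
I = 1.090×10^5 mm⁴ = 1.090×10^-7 m⁴
Effective length L_e = K·L = 0.7 × 1.83 = 1.281 m
P_cr = π²EI / L_e² = π² × 99.8×10⁹ × 1.090×10^-7 / 1.281² = 6.541×10^4 N

P_cr ≈ 65.4 kN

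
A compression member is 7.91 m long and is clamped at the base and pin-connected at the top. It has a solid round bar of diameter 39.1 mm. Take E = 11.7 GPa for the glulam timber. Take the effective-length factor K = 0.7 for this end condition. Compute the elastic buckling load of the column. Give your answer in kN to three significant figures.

I = πd⁴/64 = π×39.1⁴/64 = 1.147×10^5 mm⁴
I = 1.147×10^5 mm⁴ = 1.147×10^-7 m⁴
Effective length L_e = K·L = 0.7 × 7.91 = 5.537 m
P_cr = π²EI / L_e² = π² × 11.7×10⁹ × 1.147×10^-7 / 5.537² = 432.1 N

P_cr ≈ 0.432 kN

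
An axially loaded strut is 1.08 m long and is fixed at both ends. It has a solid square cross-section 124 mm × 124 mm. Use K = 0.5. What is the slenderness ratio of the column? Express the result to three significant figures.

λ ≈ 15.1

For a square r = a/√12 = 124/√12 = 35.80 mm
L_e = K·L = 0.5 × 1.08 m = 0.5400 m = 540.00 mm
λ = L_e / r_min = 540.00 / 35.80 = 15.1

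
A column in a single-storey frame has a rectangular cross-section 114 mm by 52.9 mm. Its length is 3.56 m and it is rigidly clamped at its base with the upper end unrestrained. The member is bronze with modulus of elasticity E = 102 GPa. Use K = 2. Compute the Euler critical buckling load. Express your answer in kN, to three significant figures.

Buckling occurs about the weak axis: I_min = h·b³/12 with b = 52.9 mm (the shorter side).
I_min = 114×52.9³/12 = 1.406×10^6 mm⁴
I = 1.406×10^6 mm⁴ = 1.406×10^-6 m⁴
Effective length L_e = K·L = 2 × 3.56 = 7.120 m
P_cr = π²EI / L_e² = π² × 102×10⁹ × 1.406×10^-6 / 7.120² = 2.793×10^4 N

P_cr ≈ 27.9 kN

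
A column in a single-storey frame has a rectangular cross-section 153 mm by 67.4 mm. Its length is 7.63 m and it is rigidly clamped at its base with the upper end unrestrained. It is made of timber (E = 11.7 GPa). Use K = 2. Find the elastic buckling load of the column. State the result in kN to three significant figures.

Buckling occurs about the weak axis: I_min = h·b³/12 with b = 67.4 mm (the shorter side).
I_min = 153×67.4³/12 = 3.904×10^6 mm⁴
I = 3.904×10^6 mm⁴ = 3.904×10^-6 m⁴
Effective length L_e = K·L = 2 × 7.63 = 15.26 m
P_cr = π²EI / L_e² = π² × 11.7×10⁹ × 3.904×10^-6 / 15.26² = 1.936×10^3 N

P_cr ≈ 1.94 kN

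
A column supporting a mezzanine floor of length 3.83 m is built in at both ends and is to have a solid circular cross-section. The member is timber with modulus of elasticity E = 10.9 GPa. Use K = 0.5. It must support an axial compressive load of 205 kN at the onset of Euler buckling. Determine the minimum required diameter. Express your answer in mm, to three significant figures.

d ≈ 109 mm

L_e = K·L = 0.5 × 3.83 = 1.915 m
Required I = P_cr·L_e²/(π²E) = 2.050×10^5 × 1.915² / (π² × 1.09×10^10) = 6.988×10^-6 m⁴
I_req = 6.988×10^6 mm⁴
Solid circle: I = πd⁴/64  ⇒  d = (64I/π)^(1/4) = (64×6.988×10^6/π)^(1/4) = 109 mm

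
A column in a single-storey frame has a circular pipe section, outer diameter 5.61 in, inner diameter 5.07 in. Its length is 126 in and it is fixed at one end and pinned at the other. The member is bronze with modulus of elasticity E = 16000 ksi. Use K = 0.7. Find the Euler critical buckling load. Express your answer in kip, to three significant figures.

d_o = 5.61 in, d_i = 5.07 in
I = π(d_o⁴ − d_i⁴)/64 = π(5.61⁴ − 5.070⁴)/64 = 16.19 in⁴
Effective length L_e = K·L = 0.7 × 126 = 88.20 in
P_cr = π²EI / L_e² = π² × 16000×10³ × 16.19 / 88.20² = 3.286×10^5 lb

P_cr ≈ 329 kip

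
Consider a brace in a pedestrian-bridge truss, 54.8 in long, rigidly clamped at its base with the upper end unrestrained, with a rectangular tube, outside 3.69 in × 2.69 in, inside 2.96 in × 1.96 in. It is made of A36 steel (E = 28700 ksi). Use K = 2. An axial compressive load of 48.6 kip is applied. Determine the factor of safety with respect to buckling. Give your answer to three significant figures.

Weak-axis I_min = (h_o·b_o³ − h_i·b_i³)/12 with b_o = 2.69, b_i = 1.960 in (shorter outer/inner sides).
I_min = (3.69×2.69³ − 2.960×1.960³)/12 = 4.128 in⁴
Effective length L_e = K·L = 2 × 54.8 = 109.6 in
P_cr = π²EI / L_e² = π² × 28700×10³ × 4.128 / 109.6² = 9.735×10^4 lb
Factor of safety n = P_cr / P = 97.348 / 48.6 = 2.00

n ≈ 2.00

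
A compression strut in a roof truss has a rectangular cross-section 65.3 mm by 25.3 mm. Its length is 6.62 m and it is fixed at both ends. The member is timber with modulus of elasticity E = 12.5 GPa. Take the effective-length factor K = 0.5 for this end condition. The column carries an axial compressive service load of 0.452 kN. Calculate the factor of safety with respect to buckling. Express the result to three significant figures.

n ≈ 2.20

Buckling occurs about the weak axis: I_min = h·b³/12 with b = 25.3 mm (the shorter side).
I_min = 65.3×25.3³/12 = 8.812×10^4 mm⁴
I = 8.812×10^4 mm⁴ = 8.812×10^-8 m⁴
Effective length L_e = K·L = 0.5 × 6.62 = 3.310 m
P_cr = π²EI / L_e² = π² × 12.5×10⁹ × 8.812×10^-8 / 3.310² = 992.3 N
Factor of safety n = P_cr / P = 0.99231 / 0.452 = 2.20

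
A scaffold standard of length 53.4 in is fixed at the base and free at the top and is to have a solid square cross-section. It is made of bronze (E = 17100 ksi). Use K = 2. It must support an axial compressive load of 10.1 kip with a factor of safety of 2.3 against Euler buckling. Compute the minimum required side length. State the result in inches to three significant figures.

a ≈ 2.08 in

Required P_cr = n·P = 2.3 × 10.1 = 23.23 kip
L_e = K·L = 2 × 53.4 = 106.8 in
Required I = P_cr·L_e²/(π²E) = 2.323×10^4 × 106.8² / (π² × 1.71×10^7) = 1.570 in⁴
Solid square: I = a⁴/12  ⇒  a = (12I)^(1/4) = (12×1.570)^(1/4) = 2.08 in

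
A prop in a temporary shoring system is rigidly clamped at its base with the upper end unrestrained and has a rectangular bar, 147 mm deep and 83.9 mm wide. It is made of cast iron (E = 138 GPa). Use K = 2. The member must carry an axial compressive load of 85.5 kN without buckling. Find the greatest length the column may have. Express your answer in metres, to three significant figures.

Buckling occurs about the weak axis: I_min = h·b³/12 with b = 83.9 mm (the shorter side).
I_min = 147×83.9³/12 = 7.235×10^6 mm⁴
I = 7.235×10^-6 m⁴
At the buckling limit P_cr = P = 8.550×10^4 N
From P_cr = π²EI/(K·L)²:  L = (1/K)·√(π²EI/P_cr) = (1/2)·√(π²×1.38×10^11×7.235×10^-6/8.550×10^4)
L = 5.37 m

L_max ≈ 5.37 m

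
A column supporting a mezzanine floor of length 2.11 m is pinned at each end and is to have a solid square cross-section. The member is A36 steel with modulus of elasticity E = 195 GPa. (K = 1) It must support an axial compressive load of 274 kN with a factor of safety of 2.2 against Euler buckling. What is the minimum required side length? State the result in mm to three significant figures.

a ≈ 64.0 mm

Required P_cr = n·P = 2.2 × 274 = 602.8 kN
L_e = K·L = 1 × 2.11 = 2.110 m
Required I = P_cr·L_e²/(π²E) = 6.028×10^5 × 2.110² / (π² × 1.95×10^11) = 1.394×10^-6 m⁴
I_req = 1.394×10^6 mm⁴
Solid square: I = a⁴/12  ⇒  a = (12I)^(1/4) = (12×1.394×10^6)^(1/4) = 64.0 mm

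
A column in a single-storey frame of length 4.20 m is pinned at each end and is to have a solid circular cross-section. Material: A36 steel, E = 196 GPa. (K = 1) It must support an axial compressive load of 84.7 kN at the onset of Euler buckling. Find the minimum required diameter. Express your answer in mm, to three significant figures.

d ≈ 63.0 mm

L_e = K·L = 1 × 4.20 = 4.200 m
Required I = P_cr·L_e²/(π²E) = 8.470×10^4 × 4.200² / (π² × 1.96×10^11) = 7.724×10^-7 m⁴
I_req = 7.724×10^5 mm⁴
Solid circle: I = πd⁴/64  ⇒  d = (64I/π)^(1/4) = (64×7.724×10^5/π)^(1/4) = 63.0 mm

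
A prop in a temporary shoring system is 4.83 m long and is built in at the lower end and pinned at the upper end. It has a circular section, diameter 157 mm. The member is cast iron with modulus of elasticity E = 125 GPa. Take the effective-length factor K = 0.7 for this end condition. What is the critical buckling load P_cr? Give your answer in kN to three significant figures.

I = πd⁴/64 = π×157⁴/64 = 2.982×10^7 mm⁴
I = 2.982×10^7 mm⁴ = 2.982×10^-5 m⁴
Effective length L_e = K·L = 0.7 × 4.83 = 3.381 m
P_cr = π²EI / L_e² = π² × 125×10⁹ × 2.982×10^-5 / 3.381² = 3.219×10^6 N

P_cr ≈ 3220 kN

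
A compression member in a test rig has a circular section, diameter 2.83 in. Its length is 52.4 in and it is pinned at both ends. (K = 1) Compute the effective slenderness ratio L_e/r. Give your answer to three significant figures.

λ ≈ 74.1

For a solid circle r = d/4 = 2.83/4 = 0.7075 in
L_e = K·L = 1 × 52.4 = 52.40 in
λ = L_e / r_min = 52.400 / 0.7075 = 74.1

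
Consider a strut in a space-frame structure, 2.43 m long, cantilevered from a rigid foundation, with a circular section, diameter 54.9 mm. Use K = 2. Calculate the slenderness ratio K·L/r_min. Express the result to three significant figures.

I = πd⁴/64 = π×54.9⁴/64 = 4.459×10^5 mm⁴
A = 2.367×10^3 mm²;  r_min = √(I/A) = √(4.459×10^5/2.367×10^3) = 13.72 mm
L_e = K·L = 2 × 2.43 m = 4.860 m = 4860.0 mm
λ = L_e / r_min = 4860.0 / 13.72 = 354

λ ≈ 354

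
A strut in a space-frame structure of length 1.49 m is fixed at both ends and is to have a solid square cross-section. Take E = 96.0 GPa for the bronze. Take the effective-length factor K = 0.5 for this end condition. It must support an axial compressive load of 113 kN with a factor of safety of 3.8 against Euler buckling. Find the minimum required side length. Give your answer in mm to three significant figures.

Required P_cr = n·P = 3.8 × 113 = 429.4 kN
L_e = K·L = 0.5 × 1.49 = 0.7450 m
Required I = P_cr·L_e²/(π²E) = 4.294×10^5 × 0.7450² / (π² × 9.60×10^10) = 2.515×10^-7 m⁴
I_req = 2.515×10^5 mm⁴
Solid square: I = a⁴/12  ⇒  a = (12I)^(1/4) = (12×2.515×10^5)^(1/4) = 41.7 mm

a ≈ 41.7 mm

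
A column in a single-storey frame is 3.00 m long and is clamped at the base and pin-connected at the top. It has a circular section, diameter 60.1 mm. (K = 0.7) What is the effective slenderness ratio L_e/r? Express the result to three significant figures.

For a solid circle r = d/4 = 60.1/4 = 15.02 mm
L_e = K·L = 0.7 × 3.00 m = 2.100 m = 2100.0 mm
λ = L_e / r_min = 2100.0 / 15.03 = 140

λ ≈ 140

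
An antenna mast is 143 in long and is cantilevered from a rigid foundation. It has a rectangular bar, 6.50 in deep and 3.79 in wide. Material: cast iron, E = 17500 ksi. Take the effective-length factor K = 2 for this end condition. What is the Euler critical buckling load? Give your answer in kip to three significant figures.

P_cr ≈ 62.3 kip

Buckling occurs about the weak axis: I_min = h·b³/12 with b = 3.79 in (the shorter side).
I_min = 6.50×3.79³/12 = 29.49 in⁴
Effective length L_e = K·L = 2 × 143 = 286.0 in
P_cr = π²EI / L_e² = π² × 17500×10³ × 29.49 / 286.0² = 6.227×10^4 lb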